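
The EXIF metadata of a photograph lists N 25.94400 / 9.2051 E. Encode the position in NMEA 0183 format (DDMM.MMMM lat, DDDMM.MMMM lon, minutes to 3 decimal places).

Latitude: 25° + 0.944000 × 60 = 25° 56.64000′
Lon: minutes = (9.205100 − 9) × 60 = 12.30600

2556.640,N / 00912.306,E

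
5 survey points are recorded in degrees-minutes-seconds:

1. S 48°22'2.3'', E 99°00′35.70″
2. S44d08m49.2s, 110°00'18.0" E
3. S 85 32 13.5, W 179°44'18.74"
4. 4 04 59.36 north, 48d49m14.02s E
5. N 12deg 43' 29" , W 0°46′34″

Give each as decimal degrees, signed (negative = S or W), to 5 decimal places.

Point 1:
  φ: 48 + 22/60 + 2.3/3600 = 48.367306
  S → negative
  λ: 99° + 0/60 + 35.7/3600 = 99 + 0.000000 + 0.009917 = 99.009917
  E → positive
Point 2:
  Latitude: 44° + 8/60 + 49.2/3600 = 44 + 0.133333 + 0.013667 = 44.147000
  S ⇒ negate
  Lon: 0′ + 18″ = 0.30000′; 110 + 0.30000/60 = 110.005000
  E → positive
Point 3:
  Latitude: 85° + 32/60 + 13.5/3600 = 85 + 0.533333 + 0.003750 = 85.537083
  S → negative
  λ: 179° + 44/60 + 18.74/3600 = 179 + 0.733333 + 0.005206 = 179.738539
  hemisphere W, so the sign is −
Point 4:
  Lat: 4° + 4/60 + 59.36/3600 = 4 + 0.066667 + 0.016489 = 4.083156
  N ⇒ keep positive
  λ: 48 + 49/60 + 14.02/3600 = 48.820561
  E ⇒ keep positive
Point 5:
  Latitude: 12° + 43/60 + 29/3600 = 12 + 0.716667 + 0.008056 = 12.724722
  N ⇒ keep positive
  Longitude: 0° + 46/60 + 34/3600 = 0 + 0.766667 + 0.009444 = 0.776111
  W ⇒ negate

1. -48.36731, 99.00992
2. -44.14700, 110.00500
3. -85.53708, -179.73854
4. 4.08316, 48.82056
5. 12.72472, -0.77611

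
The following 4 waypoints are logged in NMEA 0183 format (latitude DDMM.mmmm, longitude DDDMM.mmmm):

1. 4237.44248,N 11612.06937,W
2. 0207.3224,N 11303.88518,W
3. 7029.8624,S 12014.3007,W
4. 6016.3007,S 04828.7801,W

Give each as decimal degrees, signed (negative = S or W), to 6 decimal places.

Point 1:
  Lat: split at 2 digits → 42° and 37.44248′; 42 + 37.44248/60 = 42.6240413
  N → positive
  Longitude: split at 3 digits → 116° and 12.06937′; 116 + 12.06937/60 = 116.2011562
  W → negative
Point 2:
  Lat: split at 2 digits → 02° and 7.3224′; 2 + 7.3224/60 = 2.1220400
  N ⇒ keep positive
  Longitude: degrees = first 3 digits = 113, minutes = 3.88518; 113 + 3.88518/60 = 113.0647530
  hemisphere W, so the sign is −
Point 3:
  Lat: degrees = first 2 digits = 70, minutes = 29.8624; 70 + 29.8624/60 = 70.4977067
  S ⇒ negate
  Lon: degrees = first 3 digits = 120, minutes = 14.3007; 120 + 14.3007/60 = 120.2383450
  W → negative
Point 4:
  Latitude: split at 2 digits → 60° and 16.3007′; 60 + 16.3007/60 = 60.2716783
  S ⇒ negate
  Longitude: degrees = first 3 digits = 48, minutes = 28.7801; 48 + 28.7801/60 = 48.4796683
  hemisphere W, so the sign is −

1. 42.624041, -116.201156
2. 2.122040, -113.064753
3. -70.497707, -120.238345
4. -60.271678, -48.479668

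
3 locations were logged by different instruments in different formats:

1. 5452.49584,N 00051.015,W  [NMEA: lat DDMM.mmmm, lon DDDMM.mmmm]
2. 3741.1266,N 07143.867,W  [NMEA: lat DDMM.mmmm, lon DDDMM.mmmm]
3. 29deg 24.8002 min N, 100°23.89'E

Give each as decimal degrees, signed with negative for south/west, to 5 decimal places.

1. 54.87493, -0.85025
2. 37.68544, -71.73112
3. 29.41334, 100.39817

Point 1:
  Lat: degrees = first 2 digits = 54, minutes = 52.49584; 54 + 52.49584/60 = 54.874931
  N ⇒ keep positive
  Lon: split at 3 digits → 000° and 51.015′; 0 + 51.015/60 = 0.850250
  W → negative
Point 2:
  Lat: degrees = first 2 digits = 37, minutes = 41.1266; 37 + 41.1266/60 = 37.685443
  N ⇒ keep positive
  Lon: degrees = first 3 digits = 71, minutes = 43.867; 71 + 43.867/60 = 71.731117
  W → negative
Point 3:
  Latitude: 29 + 24.8002/60 = 29.413337
  N ⇒ keep positive
  λ: 23.89′ = 0.398167°; total 100.398167
  E → positive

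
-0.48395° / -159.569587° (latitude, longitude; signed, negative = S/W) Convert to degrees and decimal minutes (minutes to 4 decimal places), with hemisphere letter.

Latitude is negative → S; |value| = 0.483950
φ: fractional part 0.483950 → 29.037000 minutes
Longitude is negative → W; |value| = 159.569587
Lon: minutes = (159.569587 − 159) × 60 = 34.175220

0° 29.0370′ S, 159° 34.1752′ W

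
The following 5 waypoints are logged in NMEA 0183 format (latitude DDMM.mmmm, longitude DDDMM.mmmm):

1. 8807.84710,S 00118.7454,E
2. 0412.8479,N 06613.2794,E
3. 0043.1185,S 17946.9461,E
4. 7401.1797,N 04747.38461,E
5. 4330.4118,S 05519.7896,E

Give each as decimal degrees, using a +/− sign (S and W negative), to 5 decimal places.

Point 1:
  Latitude: degrees = first 2 digits = 88, minutes = 7.8471; 88 + 7.8471/60 = 88.130785
  S ⇒ negate
  λ: split at 3 digits → 001° and 18.7454′; 1 + 18.7454/60 = 1.312423
  E ⇒ keep positive
Point 2:
  φ: degrees = first 2 digits = 4, minutes = 12.8479; 4 + 12.8479/60 = 4.214132
  N ⇒ keep positive
  λ: split at 3 digits → 066° and 13.2794′; 66 + 13.2794/60 = 66.221323
  E ⇒ keep positive
Point 3:
  φ: split at 2 digits → 00° and 43.1185′; 0 + 43.1185/60 = 0.718642
  S ⇒ negate
  Lon: split at 3 digits → 179° and 46.9461′; 179 + 46.9461/60 = 179.782435
  E ⇒ keep positive
Point 4:
  Lat: degrees = first 2 digits = 74, minutes = 1.1797; 74 + 1.1797/60 = 74.019662
  N ⇒ keep positive
  Longitude: degrees = first 3 digits = 47, minutes = 47.38461; 47 + 47.38461/60 = 47.789744
  E ⇒ keep positive
Point 5:
  φ: degrees = first 2 digits = 43, minutes = 30.4118; 43 + 30.4118/60 = 43.506863
  S ⇒ negate
  Longitude: split at 3 digits → 055° and 19.7896′; 55 + 19.7896/60 = 55.329827
  E → positive

1. -88.13079, 1.31242
2. 4.21413, 66.22132
3. -0.71864, 179.78244
4. 74.01966, 47.78974
5. -43.50686, 55.32983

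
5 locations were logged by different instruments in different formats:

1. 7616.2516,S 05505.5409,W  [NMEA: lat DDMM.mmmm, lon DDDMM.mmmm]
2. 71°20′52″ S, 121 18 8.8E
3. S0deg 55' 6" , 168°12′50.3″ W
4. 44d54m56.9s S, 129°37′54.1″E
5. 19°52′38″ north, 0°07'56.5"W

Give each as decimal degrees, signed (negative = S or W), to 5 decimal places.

Point 1:
  Latitude: degrees = first 2 digits = 76, minutes = 16.2516; 76 + 16.2516/60 = 76.270860
  S → negative
  Lon: degrees = first 3 digits = 55, minutes = 5.5409; 55 + 5.5409/60 = 55.092348
  hemisphere W, so the sign is −
Point 2:
  Latitude: 71° + 20/60 + 52/3600 = 71 + 0.333333 + 0.014444 = 71.347778
  S ⇒ negate
  Lon: 121° + 18/60 + 8.8/3600 = 121 + 0.300000 + 0.002444 = 121.302444
  E → positive
Point 3:
  φ: 0° + 55/60 + 6/3600 = 0 + 0.916667 + 0.001667 = 0.918333
  S ⇒ negate
  Lon: 168° + 12/60 + 50.3/3600 = 168 + 0.200000 + 0.013972 = 168.213972
  W ⇒ negate
Point 4:
  Lat: 44 + 54/60 + 56.9/3600 = 44.915806
  hemisphere S, so the sign is −
  λ: 129 + 37/60 + 54.1/3600 = 129.631694
  E ⇒ keep positive
Point 5:
  φ: 19° + 52/60 + 38/3600 = 19 + 0.866667 + 0.010556 = 19.877222
  N ⇒ keep positive
  λ: 0 + 7/60 + 56.5/3600 = 0.132361
  W ⇒ negate

1. -76.27086, -55.09235
2. -71.34778, 121.30244
3. -0.91833, -168.21397
4. -44.91581, 129.63169
5. 19.87722, -0.13236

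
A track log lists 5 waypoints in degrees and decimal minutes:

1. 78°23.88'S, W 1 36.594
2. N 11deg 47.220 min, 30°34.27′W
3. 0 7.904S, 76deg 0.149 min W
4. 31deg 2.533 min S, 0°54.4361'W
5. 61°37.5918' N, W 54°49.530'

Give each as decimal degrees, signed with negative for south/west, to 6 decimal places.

1. -78.398000, -1.609900
2. 11.787000, -30.571167
3. -0.131733, -76.002483
4. -31.042217, -0.907268
5. 61.626530, -54.825500

Point 1:
  Latitude: 78 + 23.88/60 = 78.3980000
  S ⇒ negate
  λ: 1 + 36.594/60 = 1.6099000
  W ⇒ negate
Point 2:
  φ: 47.22′ = 0.787000°; total 11.7870000
  N ⇒ keep positive
  Lon: 30 + 34.27/60 = 30.5711667
  hemisphere W, so the sign is −
Point 3:
  Latitude: 7.904′ = 0.131733°; total 0.1317333
  hemisphere S, so the sign is −
  Lon: 0.149′ = 0.002483°; total 76.0024833
  W → negative
Point 4:
  Latitude: 31 + 2.533/60 = 31.0422167
  S → negative
  λ: 54.4361′ = 0.907268°; total 0.9072683
  W → negative
Point 5:
  Lat: 61 + 37.5918/60 = 61.6265300
  N ⇒ keep positive
  Longitude: 54 + 49.53/60 = 54.8255000
  hemisphere W, so the sign is −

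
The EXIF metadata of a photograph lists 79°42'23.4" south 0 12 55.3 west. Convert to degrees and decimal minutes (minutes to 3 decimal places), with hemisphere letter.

79° 42.390′ S, 0° 12.922′ W

Latitude: seconds/60 = 0.39000; minutes = 42 + 0.39000 = 42.39000
Lon: 12 + 55.3/60 = 12.92167′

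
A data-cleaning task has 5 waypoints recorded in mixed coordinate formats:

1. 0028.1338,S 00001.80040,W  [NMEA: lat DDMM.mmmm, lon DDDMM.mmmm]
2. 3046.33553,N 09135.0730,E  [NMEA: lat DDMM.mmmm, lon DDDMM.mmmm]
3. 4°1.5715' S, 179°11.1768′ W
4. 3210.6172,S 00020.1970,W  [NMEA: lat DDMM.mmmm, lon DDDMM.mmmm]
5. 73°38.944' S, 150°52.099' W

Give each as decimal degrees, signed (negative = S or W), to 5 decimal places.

Point 1:
  Lat: degrees = first 2 digits = 0, minutes = 28.1338; 0 + 28.1338/60 = 0.468897
  hemisphere S, so the sign is −
  Lon: split at 3 digits → 000° and 1.8004′; 0 + 1.8004/60 = 0.030007
  W → negative
Point 2:
  Lat: degrees = first 2 digits = 30, minutes = 46.33553; 30 + 46.33553/60 = 30.772259
  N → positive
  Longitude: split at 3 digits → 091° and 35.073′; 91 + 35.073/60 = 91.584550
  E ⇒ keep positive
Point 3:
  Lat: 1.5715′ = 0.026192°; total 4.026192
  hemisphere S, so the sign is −
  Lon: 11.1768′ = 0.186280°; total 179.186280
  W → negative
Point 4:
  Latitude: split at 2 digits → 32° and 10.6172′; 32 + 10.6172/60 = 32.176953
  S ⇒ negate
  Lon: split at 3 digits → 000° and 20.197′; 0 + 20.197/60 = 0.336617
  hemisphere W, so the sign is −
Point 5:
  Latitude: 73 + 38.944/60 = 73.649067
  S ⇒ negate
  Lon: 150 + 52.099/60 = 150.868317
  W → negative

1. -0.46890, -0.03001
2. 30.77226, 91.58455
3. -4.02619, -179.18628
4. -32.17695, -0.33662
5. -73.64907, -150.86832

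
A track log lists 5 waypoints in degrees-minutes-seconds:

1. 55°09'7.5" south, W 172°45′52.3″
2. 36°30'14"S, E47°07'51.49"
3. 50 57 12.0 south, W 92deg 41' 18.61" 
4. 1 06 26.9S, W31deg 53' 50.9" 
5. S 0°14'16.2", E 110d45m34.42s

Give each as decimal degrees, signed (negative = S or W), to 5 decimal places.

1. -55.15208, -172.76453
2. -36.50389, 47.13097
3. -50.95333, -92.68850
4. -1.10747, -31.89747
5. -0.23783, 110.75956

Point 1:
  Lat: 55 + 9/60 + 7.5/3600 = 55.152083
  S ⇒ negate
  Lon: 45′ + 52.3″ = 45.87167′; 172 + 45.87167/60 = 172.764528
  hemisphere W, so the sign is −
Point 2:
  φ: 36° + 30/60 + 14/3600 = 36 + 0.500000 + 0.003889 = 36.503889
  S ⇒ negate
  Lon: 47 + 7/60 + 51.49/3600 = 47.130969
  E ⇒ keep positive
Point 3:
  φ: 50° + 57/60 + 12/3600 = 50 + 0.950000 + 0.003333 = 50.953333
  S → negative
  Longitude: 41′ + 18.61″ = 41.31017′; 92 + 41.31017/60 = 92.688503
  W → negative
Point 4:
  φ: 1 + 6/60 + 26.9/3600 = 1.107472
  hemisphere S, so the sign is −
  Longitude: 31° + 53/60 + 50.9/3600 = 31 + 0.883333 + 0.014139 = 31.897472
  hemisphere W, so the sign is −
Point 5:
  φ: 14′ + 16.2″ = 14.27000′; 0 + 14.27000/60 = 0.237833
  hemisphere S, so the sign is −
  λ: 110° + 45/60 + 34.42/3600 = 110 + 0.750000 + 0.009561 = 110.759561
  E → positive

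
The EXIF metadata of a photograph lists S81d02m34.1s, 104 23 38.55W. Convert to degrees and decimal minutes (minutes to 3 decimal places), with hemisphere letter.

Lat: seconds/60 = 0.56833; minutes = 2 + 0.56833 = 2.56833
Lon: seconds/60 = 0.64250; minutes = 23 + 0.64250 = 23.64250

81° 2.568′ S, 104° 23.643′ W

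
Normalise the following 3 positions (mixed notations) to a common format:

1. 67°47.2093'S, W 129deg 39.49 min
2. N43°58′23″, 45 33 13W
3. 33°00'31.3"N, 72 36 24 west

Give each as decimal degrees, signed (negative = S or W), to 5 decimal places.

1. -67.78682, -129.65817
2. 43.97306, -45.55361
3. 33.00869, -72.60667

Point 1:
  φ: 47.2093′ = 0.786822°; total 67.786822
  hemisphere S, so the sign is −
  Lon: 39.49′ = 0.658167°; total 129.658167
  W → negative
Point 2:
  Latitude: 43 + 58/60 + 23/3600 = 43.973056
  N → positive
  Longitude: 33′ + 13″ = 33.21667′; 45 + 33.21667/60 = 45.553611
  hemisphere W, so the sign is −
Point 3:
  φ: 33° + 0/60 + 31.3/3600 = 33 + 0.000000 + 0.008694 = 33.008694
  N → positive
  λ: 72 + 36/60 + 24/3600 = 72.606667
  hemisphere W, so the sign is −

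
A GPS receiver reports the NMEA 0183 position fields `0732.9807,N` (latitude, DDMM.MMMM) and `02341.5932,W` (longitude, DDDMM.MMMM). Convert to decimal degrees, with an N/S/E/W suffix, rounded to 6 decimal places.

7.549678° N, 23.693220° W

Latitude: split at 2 digits → 07° and 32.9807′; 7 + 32.9807/60 = 7.5496783
Longitude: degrees = first 3 digits = 23, minutes = 41.5932; 23 + 41.5932/60 = 23.6932200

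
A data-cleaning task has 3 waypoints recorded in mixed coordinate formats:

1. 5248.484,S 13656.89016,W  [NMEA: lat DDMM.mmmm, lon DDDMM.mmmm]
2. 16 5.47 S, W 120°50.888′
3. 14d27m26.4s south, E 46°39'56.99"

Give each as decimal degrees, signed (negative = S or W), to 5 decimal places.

1. -52.80807, -136.94817
2. -16.09117, -120.84813
3. -14.45733, 46.66583

Point 1:
  φ: degrees = first 2 digits = 52, minutes = 48.484; 52 + 48.484/60 = 52.808067
  S → negative
  λ: degrees = first 3 digits = 136, minutes = 56.89016; 136 + 56.89016/60 = 136.948169
  W → negative
Point 2:
  Latitude: 5.47′ = 0.091167°; total 16.091167
  S ⇒ negate
  λ: 120 + 50.888/60 = 120.848133
  hemisphere W, so the sign is −
Point 3:
  Lat: 14 + 27/60 + 26.4/3600 = 14.457333
  S → negative
  Lon: 39′ + 56.99″ = 39.94983′; 46 + 39.94983/60 = 46.665831
  E → positive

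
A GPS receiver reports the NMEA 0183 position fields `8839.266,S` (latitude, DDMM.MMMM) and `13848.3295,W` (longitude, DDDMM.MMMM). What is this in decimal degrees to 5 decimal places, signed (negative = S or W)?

-88.65443, -138.80549

φ: degrees = first 2 digits = 88, minutes = 39.266; 88 + 39.266/60 = 88.654433
hemisphere S, so the sign is −
λ: degrees = first 3 digits = 138, minutes = 48.3295; 138 + 48.3295/60 = 138.805492
W ⇒ negate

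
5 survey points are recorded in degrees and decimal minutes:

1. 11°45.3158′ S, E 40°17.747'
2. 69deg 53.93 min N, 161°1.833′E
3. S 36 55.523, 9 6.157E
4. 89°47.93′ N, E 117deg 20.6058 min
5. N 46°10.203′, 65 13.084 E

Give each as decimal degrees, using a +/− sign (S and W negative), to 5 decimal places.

Point 1:
  φ: 45.3158′ = 0.755263°; total 11.755263
  S ⇒ negate
  λ: 40 + 17.747/60 = 40.295783
  E → positive
Point 2:
  Lat: 53.93′ = 0.898833°; total 69.898833
  N ⇒ keep positive
  Lon: 161 + 1.833/60 = 161.030550
  E → positive
Point 3:
  Latitude: 55.523′ = 0.925383°; total 36.925383
  S ⇒ negate
  Lon: 6.157′ = 0.102617°; total 9.102617
  E → positive
Point 4:
  Lat: 89 + 47.93/60 = 89.798833
  N ⇒ keep positive
  Lon: 20.6058′ = 0.343430°; total 117.343430
  E → positive
Point 5:
  Lat: 10.203′ = 0.170050°; total 46.170050
  N → positive
  Lon: 13.084′ = 0.218067°; total 65.218067
  E → positive

1. -11.75526, 40.29578
2. 69.89883, 161.03055
3. -36.92538, 9.10262
4. 89.79883, 117.34343
5. 46.17005, 65.21807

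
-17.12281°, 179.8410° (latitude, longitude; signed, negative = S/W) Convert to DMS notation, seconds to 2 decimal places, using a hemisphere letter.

17°07′22.12″ S, 179°50′27.60″ E

Latitude is negative → S; |value| = 17.122810
Lat: whole degrees 17; 7.36860′ → 7′ and 22.1160″
Longitude: whole degrees 179; 50.46000′ → 50′ and 27.6000″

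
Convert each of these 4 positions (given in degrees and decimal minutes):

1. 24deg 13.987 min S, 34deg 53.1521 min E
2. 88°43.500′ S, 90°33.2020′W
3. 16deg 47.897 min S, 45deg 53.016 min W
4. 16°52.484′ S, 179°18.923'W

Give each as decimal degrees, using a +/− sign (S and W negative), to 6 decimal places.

Point 1:
  Lat: 13.987′ = 0.233117°; total 24.2331167
  S ⇒ negate
  λ: 53.1521′ = 0.885868°; total 34.8858683
  E ⇒ keep positive
Point 2:
  Lat: 43.5′ = 0.725000°; total 88.7250000
  S → negative
  λ: 33.202′ = 0.553367°; total 90.5533667
  hemisphere W, so the sign is −
Point 3:
  φ: 16 + 47.897/60 = 16.7982833
  S → negative
  Longitude: 53.016′ = 0.883600°; total 45.8836000
  W → negative
Point 4:
  φ: 16 + 52.484/60 = 16.8747333
  hemisphere S, so the sign is −
  λ: 18.923′ = 0.315383°; total 179.3153833
  hemisphere W, so the sign is −

1. -24.233117, 34.885868
2. -88.725000, -90.553367
3. -16.798283, -45.883600
4. -16.874733, -179.315383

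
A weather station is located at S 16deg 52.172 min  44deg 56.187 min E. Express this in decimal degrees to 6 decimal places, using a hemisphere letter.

Lat: 16 + 52.172/60 = 16.8695333
λ: 56.187′ = 0.936450°; total 44.9364500

16.869533° S, 44.936450° E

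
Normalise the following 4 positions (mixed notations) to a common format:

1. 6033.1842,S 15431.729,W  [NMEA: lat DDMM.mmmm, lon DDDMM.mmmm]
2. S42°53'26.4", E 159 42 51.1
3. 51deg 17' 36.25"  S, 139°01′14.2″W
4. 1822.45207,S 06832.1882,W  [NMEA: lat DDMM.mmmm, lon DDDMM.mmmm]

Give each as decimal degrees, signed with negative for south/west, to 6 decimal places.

1. -60.553070, -154.528817
2. -42.890667, 159.714194
3. -51.293403, -139.020611
4. -18.374201, -68.536470

Point 1:
  Latitude: split at 2 digits → 60° and 33.1842′; 60 + 33.1842/60 = 60.5530700
  hemisphere S, so the sign is −
  Longitude: degrees = first 3 digits = 154, minutes = 31.729; 154 + 31.729/60 = 154.5288167
  W → negative
Point 2:
  Latitude: 42 + 53/60 + 26.4/3600 = 42.8906667
  S → negative
  Lon: 42′ + 51.1″ = 42.85167′; 159 + 42.85167/60 = 159.7141944
  E → positive
Point 3:
  φ: 51 + 17/60 + 36.25/3600 = 51.2934028
  hemisphere S, so the sign is −
  λ: 1′ + 14.2″ = 1.23667′; 139 + 1.23667/60 = 139.0206111
  W ⇒ negate
Point 4:
  φ: degrees = first 2 digits = 18, minutes = 22.45207; 18 + 22.45207/60 = 18.3742012
  S → negative
  λ: split at 3 digits → 068° and 32.1882′; 68 + 32.1882/60 = 68.5364700
  hemisphere W, so the sign is −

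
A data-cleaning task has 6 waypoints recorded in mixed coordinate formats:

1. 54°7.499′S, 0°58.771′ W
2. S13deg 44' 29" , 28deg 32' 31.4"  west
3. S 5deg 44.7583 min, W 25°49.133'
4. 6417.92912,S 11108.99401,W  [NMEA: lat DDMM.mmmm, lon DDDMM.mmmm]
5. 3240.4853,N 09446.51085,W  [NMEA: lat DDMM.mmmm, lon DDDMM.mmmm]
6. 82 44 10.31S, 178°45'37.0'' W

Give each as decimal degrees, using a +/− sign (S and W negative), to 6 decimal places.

1. -54.124983, -0.979517
2. -13.741389, -28.542056
3. -5.745972, -25.818883
4. -64.298819, -111.149900
5. 32.674755, -94.775181
6. -82.736197, -178.760278

Point 1:
  φ: 54 + 7.499/60 = 54.1249833
  S → negative
  λ: 0 + 58.771/60 = 0.9795167
  W ⇒ negate
Point 2:
  Lat: 13° + 44/60 + 29/3600 = 13 + 0.733333 + 0.008056 = 13.7413889
  S → negative
  Longitude: 28° + 32/60 + 31.4/3600 = 28 + 0.533333 + 0.008722 = 28.5420556
  W → negative
Point 3:
  φ: 5 + 44.7583/60 = 5.7459717
  S ⇒ negate
  Lon: 25 + 49.133/60 = 25.8188833
  W ⇒ negate
Point 4:
  Latitude: split at 2 digits → 64° and 17.92912′; 64 + 17.92912/60 = 64.2988187
  S → negative
  Longitude: split at 3 digits → 111° and 8.99401′; 111 + 8.99401/60 = 111.1499002
  hemisphere W, so the sign is −
Point 5:
  Lat: degrees = first 2 digits = 32, minutes = 40.4853; 32 + 40.4853/60 = 32.6747550
  N → positive
  Longitude: split at 3 digits → 094° and 46.51085′; 94 + 46.51085/60 = 94.7751808
  W ⇒ negate
Point 6:
  Lat: 44′ + 10.31″ = 44.17183′; 82 + 44.17183/60 = 82.7361972
  S → negative
  λ: 178° + 45/60 + 37/3600 = 178 + 0.750000 + 0.010278 = 178.7602778
  hemisphere W, so the sign is −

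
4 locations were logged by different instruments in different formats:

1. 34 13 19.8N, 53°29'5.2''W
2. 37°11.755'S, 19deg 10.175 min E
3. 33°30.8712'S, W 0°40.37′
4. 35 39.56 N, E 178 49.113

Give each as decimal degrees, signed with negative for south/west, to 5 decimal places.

1. 34.22217, -53.48478
2. -37.19592, 19.16958
3. -33.51452, -0.67283
4. 35.65933, 178.81855

Point 1:
  Latitude: 34° + 13/60 + 19.8/3600 = 34 + 0.216667 + 0.005500 = 34.222167
  N → positive
  Longitude: 29′ + 5.2″ = 29.08667′; 53 + 29.08667/60 = 53.484778
  W → negative
Point 2:
  φ: 37 + 11.755/60 = 37.195917
  hemisphere S, so the sign is −
  Lon: 19 + 10.175/60 = 19.169583
  E ⇒ keep positive
Point 3:
  φ: 30.8712′ = 0.514520°; total 33.514520
  S ⇒ negate
  λ: 0 + 40.37/60 = 0.672833
  W → negative
Point 4:
  Lat: 39.56′ = 0.659333°; total 35.659333
  N ⇒ keep positive
  λ: 49.113′ = 0.818550°; total 178.818550
  E → positive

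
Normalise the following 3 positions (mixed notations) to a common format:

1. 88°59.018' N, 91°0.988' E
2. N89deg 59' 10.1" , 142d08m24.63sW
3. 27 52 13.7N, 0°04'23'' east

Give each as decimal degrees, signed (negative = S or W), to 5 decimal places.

1. 88.98363, 91.01647
2. 89.98614, -142.14018
3. 27.87047, 0.07306

Point 1:
  Lat: 88 + 59.018/60 = 88.983633
  N ⇒ keep positive
  Longitude: 0.988′ = 0.016467°; total 91.016467
  E ⇒ keep positive
Point 2:
  Latitude: 89° + 59/60 + 10.1/3600 = 89 + 0.983333 + 0.002806 = 89.986139
  N ⇒ keep positive
  λ: 8′ + 24.63″ = 8.41050′; 142 + 8.41050/60 = 142.140175
  hemisphere W, so the sign is −
Point 3:
  Latitude: 27° + 52/60 + 13.7/3600 = 27 + 0.866667 + 0.003806 = 27.870472
  N → positive
  Lon: 0° + 4/60 + 23/3600 = 0 + 0.066667 + 0.006389 = 0.073056
  E → positive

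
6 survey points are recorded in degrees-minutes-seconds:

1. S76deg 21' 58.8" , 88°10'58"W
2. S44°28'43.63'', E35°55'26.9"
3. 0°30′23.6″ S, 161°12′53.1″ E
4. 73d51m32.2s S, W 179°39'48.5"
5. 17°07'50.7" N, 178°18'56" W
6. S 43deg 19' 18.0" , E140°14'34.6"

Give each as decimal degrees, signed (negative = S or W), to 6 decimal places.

1. -76.366333, -88.182778
2. -44.478786, 35.924139
3. -0.506556, 161.214750
4. -73.858944, -179.663472
5. 17.130750, -178.315556
6. -43.321667, 140.242944

Point 1:
  Lat: 76 + 21/60 + 58.8/3600 = 76.3663333
  S → negative
  Longitude: 88° + 10/60 + 58/3600 = 88 + 0.166667 + 0.016111 = 88.1827778
  hemisphere W, so the sign is −
Point 2:
  Lat: 44 + 28/60 + 43.63/3600 = 44.4787861
  hemisphere S, so the sign is −
  Lon: 35° + 55/60 + 26.9/3600 = 35 + 0.916667 + 0.007472 = 35.9241389
  E ⇒ keep positive
Point 3:
  Lat: 30′ + 23.6″ = 30.39333′; 0 + 30.39333/60 = 0.5065556
  hemisphere S, so the sign is −
  λ: 161 + 12/60 + 53.1/3600 = 161.2147500
  E ⇒ keep positive
Point 4:
  φ: 51′ + 32.2″ = 51.53667′; 73 + 51.53667/60 = 73.8589444
  S ⇒ negate
  Lon: 39′ + 48.5″ = 39.80833′; 179 + 39.80833/60 = 179.6634722
  W ⇒ negate
Point 5:
  φ: 17 + 7/60 + 50.7/3600 = 17.1307500
  N ⇒ keep positive
  λ: 18′ + 56″ = 18.93333′; 178 + 18.93333/60 = 178.3155556
  W ⇒ negate
Point 6:
  Latitude: 19′ + 18″ = 19.30000′; 43 + 19.30000/60 = 43.3216667
  S ⇒ negate
  Lon: 14′ + 34.6″ = 14.57667′; 140 + 14.57667/60 = 140.2429444
  E → positive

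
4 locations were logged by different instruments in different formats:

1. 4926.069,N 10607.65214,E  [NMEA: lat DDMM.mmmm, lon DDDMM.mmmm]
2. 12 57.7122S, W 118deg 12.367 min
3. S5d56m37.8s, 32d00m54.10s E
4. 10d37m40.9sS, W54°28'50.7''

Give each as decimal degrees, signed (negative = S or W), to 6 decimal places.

1. 49.434483, 106.127536
2. -12.961870, -118.206117
3. -5.943833, 32.015028
4. -10.628028, -54.480750

Point 1:
  φ: degrees = first 2 digits = 49, minutes = 26.069; 49 + 26.069/60 = 49.4344833
  N ⇒ keep positive
  λ: degrees = first 3 digits = 106, minutes = 7.65214; 106 + 7.65214/60 = 106.1275357
  E → positive
Point 2:
  Latitude: 57.7122′ = 0.961870°; total 12.9618700
  S → negative
  Lon: 118 + 12.367/60 = 118.2061167
  W ⇒ negate
Point 3:
  φ: 56′ + 37.8″ = 56.63000′; 5 + 56.63000/60 = 5.9438333
  S → negative
  λ: 32° + 0/60 + 54.1/3600 = 32 + 0.000000 + 0.015028 = 32.0150278
  E ⇒ keep positive
Point 4:
  φ: 10 + 37/60 + 40.9/3600 = 10.6280278
  hemisphere S, so the sign is −
  Lon: 54° + 28/60 + 50.7/3600 = 54 + 0.466667 + 0.014083 = 54.4807500
  hemisphere W, so the sign is −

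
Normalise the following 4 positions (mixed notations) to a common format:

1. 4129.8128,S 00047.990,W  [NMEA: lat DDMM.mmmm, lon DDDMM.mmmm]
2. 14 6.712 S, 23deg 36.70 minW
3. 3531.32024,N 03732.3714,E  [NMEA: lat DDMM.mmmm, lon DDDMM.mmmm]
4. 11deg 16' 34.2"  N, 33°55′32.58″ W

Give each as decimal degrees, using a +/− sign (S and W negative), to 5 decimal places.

Point 1:
  Latitude: split at 2 digits → 41° and 29.8128′; 41 + 29.8128/60 = 41.496880
  S ⇒ negate
  Longitude: split at 3 digits → 000° and 47.99′; 0 + 47.99/60 = 0.799833
  hemisphere W, so the sign is −
Point 2:
  Latitude: 14 + 6.712/60 = 14.111867
  S → negative
  λ: 23 + 36.7/60 = 23.611667
  hemisphere W, so the sign is −
Point 3:
  Lat: degrees = first 2 digits = 35, minutes = 31.32024; 35 + 31.32024/60 = 35.522004
  N ⇒ keep positive
  Lon: split at 3 digits → 037° and 32.3714′; 37 + 32.3714/60 = 37.539523
  E → positive
Point 4:
  Lat: 11 + 16/60 + 34.2/3600 = 11.276167
  N → positive
  λ: 55′ + 32.58″ = 55.54300′; 33 + 55.54300/60 = 33.925717
  W ⇒ negate

1. -41.49688, -0.79983
2. -14.11187, -23.61167
3. 35.52200, 37.53952
4. 11.27617, -33.92572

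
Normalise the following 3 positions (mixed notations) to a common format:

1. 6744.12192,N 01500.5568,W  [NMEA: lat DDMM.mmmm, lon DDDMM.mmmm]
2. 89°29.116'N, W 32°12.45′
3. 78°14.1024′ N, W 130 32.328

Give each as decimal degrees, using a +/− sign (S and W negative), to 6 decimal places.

Point 1:
  φ: split at 2 digits → 67° and 44.12192′; 67 + 44.12192/60 = 67.7353653
  N ⇒ keep positive
  Longitude: degrees = first 3 digits = 15, minutes = 0.5568; 15 + 0.5568/60 = 15.0092800
  W → negative
Point 2:
  φ: 89 + 29.116/60 = 89.4852667
  N → positive
  λ: 12.45′ = 0.207500°; total 32.2075000
  W → negative
Point 3:
  Latitude: 78 + 14.1024/60 = 78.2350400
  N ⇒ keep positive
  Longitude: 32.328′ = 0.538800°; total 130.5388000
  W → negative

1. 67.735365, -15.009280
2. 89.485267, -32.207500
3. 78.235040, -130.538800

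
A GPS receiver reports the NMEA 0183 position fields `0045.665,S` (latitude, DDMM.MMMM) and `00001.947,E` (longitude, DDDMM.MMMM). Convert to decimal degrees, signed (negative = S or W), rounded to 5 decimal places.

Latitude: split at 2 digits → 00° and 45.665′; 0 + 45.665/60 = 0.761083
S ⇒ negate
Longitude: degrees = first 3 digits = 0, minutes = 1.947; 0 + 1.947/60 = 0.032450
E ⇒ keep positive

-0.76108, 0.03245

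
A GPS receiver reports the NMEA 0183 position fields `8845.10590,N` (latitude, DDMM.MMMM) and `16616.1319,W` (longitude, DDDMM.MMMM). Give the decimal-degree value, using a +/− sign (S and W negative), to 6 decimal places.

φ: split at 2 digits → 88° and 45.1059′; 88 + 45.1059/60 = 88.7517650
N ⇒ keep positive
Longitude: split at 3 digits → 166° and 16.1319′; 166 + 16.1319/60 = 166.2688650
hemisphere W, so the sign is −

88.751765, -166.268865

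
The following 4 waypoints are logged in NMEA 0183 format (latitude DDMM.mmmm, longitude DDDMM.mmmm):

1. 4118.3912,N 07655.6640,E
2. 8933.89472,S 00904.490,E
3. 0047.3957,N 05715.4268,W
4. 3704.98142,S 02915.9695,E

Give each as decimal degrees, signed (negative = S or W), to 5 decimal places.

Point 1:
  φ: split at 2 digits → 41° and 18.3912′; 41 + 18.3912/60 = 41.306520
  N → positive
  Longitude: split at 3 digits → 076° and 55.664′; 76 + 55.664/60 = 76.927733
  E → positive
Point 2:
  Latitude: degrees = first 2 digits = 89, minutes = 33.89472; 89 + 33.89472/60 = 89.564912
  hemisphere S, so the sign is −
  λ: split at 3 digits → 009° and 4.49′; 9 + 4.49/60 = 9.074833
  E → positive
Point 3:
  Latitude: degrees = first 2 digits = 0, minutes = 47.3957; 0 + 47.3957/60 = 0.789928
  N → positive
  Lon: degrees = first 3 digits = 57, minutes = 15.4268; 57 + 15.4268/60 = 57.257113
  hemisphere W, so the sign is −
Point 4:
  Lat: degrees = first 2 digits = 37, minutes = 4.98142; 37 + 4.98142/60 = 37.083024
  hemisphere S, so the sign is −
  Lon: split at 3 digits → 029° and 15.9695′; 29 + 15.9695/60 = 29.266158
  E ⇒ keep positive

1. 41.30652, 76.92773
2. -89.56491, 9.07483
3. 0.78993, -57.25711
4. -37.08302, 29.26616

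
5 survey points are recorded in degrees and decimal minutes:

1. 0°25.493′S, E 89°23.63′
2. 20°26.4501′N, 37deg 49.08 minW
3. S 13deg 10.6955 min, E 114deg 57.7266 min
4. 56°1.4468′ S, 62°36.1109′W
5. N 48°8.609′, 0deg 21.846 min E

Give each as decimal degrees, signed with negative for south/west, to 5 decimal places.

Point 1:
  Latitude: 25.493′ = 0.424883°; total 0.424883
  hemisphere S, so the sign is −
  λ: 23.63′ = 0.393833°; total 89.393833
  E → positive
Point 2:
  Lat: 20 + 26.4501/60 = 20.440835
  N ⇒ keep positive
  Lon: 49.08′ = 0.818000°; total 37.818000
  hemisphere W, so the sign is −
Point 3:
  Lat: 13 + 10.6955/60 = 13.178258
  S → negative
  λ: 114 + 57.7266/60 = 114.962110
  E → positive
Point 4:
  φ: 1.4468′ = 0.024113°; total 56.024113
  hemisphere S, so the sign is −
  Longitude: 62 + 36.1109/60 = 62.601848
  W → negative
Point 5:
  Latitude: 48 + 8.609/60 = 48.143483
  N → positive
  Longitude: 21.846′ = 0.364100°; total 0.364100
  E ⇒ keep positive

1. -0.42488, 89.39383
2. 20.44084, -37.81800
3. -13.17826, 114.96211
4. -56.02411, -62.60185
5. 48.14348, 0.36410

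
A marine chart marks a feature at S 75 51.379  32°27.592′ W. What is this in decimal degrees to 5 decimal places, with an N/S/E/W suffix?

75.85632° S, 32.45987° W

Latitude: 51.379′ = 0.856317°; total 75.856317
λ: 27.592′ = 0.459867°; total 32.459867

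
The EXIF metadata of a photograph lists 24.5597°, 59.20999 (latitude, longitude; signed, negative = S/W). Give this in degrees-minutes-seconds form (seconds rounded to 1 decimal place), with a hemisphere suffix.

24°33′34.9″ N, 59°12′36.0″ E

Lat: whole degrees 24; 33.58200′ → 33′ and 34.920″
Lon: 0.209990 × 60 = 12.59940′ → 12′, remainder × 60 = 35.964″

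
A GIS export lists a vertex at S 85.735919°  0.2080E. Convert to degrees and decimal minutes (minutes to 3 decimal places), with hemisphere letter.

85° 44.155′ S, 0° 12.480′ E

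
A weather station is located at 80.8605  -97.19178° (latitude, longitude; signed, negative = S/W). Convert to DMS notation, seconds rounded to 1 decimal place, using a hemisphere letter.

80°51′37.8″ N, 97°11′30.4″ W

Latitude: 0.860500° → 51.63000′; 0.63000 × 60 = 37.800″
Longitude is negative → W; |value| = 97.191780
Lon: whole degrees 97; 11.50680′ → 11′ and 30.408″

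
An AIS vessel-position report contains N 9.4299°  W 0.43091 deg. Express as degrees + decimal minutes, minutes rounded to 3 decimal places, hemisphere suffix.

9° 25.794′ N, 0° 25.855′ W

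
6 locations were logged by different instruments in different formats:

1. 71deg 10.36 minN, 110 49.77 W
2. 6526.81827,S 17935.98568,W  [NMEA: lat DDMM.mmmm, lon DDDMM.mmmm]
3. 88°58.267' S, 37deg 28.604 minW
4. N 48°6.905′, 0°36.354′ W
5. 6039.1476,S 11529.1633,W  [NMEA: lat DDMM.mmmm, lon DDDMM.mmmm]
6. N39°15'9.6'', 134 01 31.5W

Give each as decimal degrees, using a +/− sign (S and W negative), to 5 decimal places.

Point 1:
  φ: 10.36′ = 0.172667°; total 71.172667
  N → positive
  λ: 110 + 49.77/60 = 110.829500
  W → negative
Point 2:
  φ: degrees = first 2 digits = 65, minutes = 26.81827; 65 + 26.81827/60 = 65.446971
  hemisphere S, so the sign is −
  λ: split at 3 digits → 179° and 35.98568′; 179 + 35.98568/60 = 179.599761
  hemisphere W, so the sign is −
Point 3:
  Lat: 58.267′ = 0.971117°; total 88.971117
  hemisphere S, so the sign is −
  λ: 37 + 28.604/60 = 37.476733
  hemisphere W, so the sign is −
Point 4:
  Latitude: 6.905′ = 0.115083°; total 48.115083
  N ⇒ keep positive
  Lon: 0 + 36.354/60 = 0.605900
  W → negative
Point 5:
  Latitude: degrees = first 2 digits = 60, minutes = 39.1476; 60 + 39.1476/60 = 60.652460
  hemisphere S, so the sign is −
  λ: degrees = first 3 digits = 115, minutes = 29.1633; 115 + 29.1633/60 = 115.486055
  W → negative
Point 6:
  Latitude: 39 + 15/60 + 9.6/3600 = 39.252667
  N → positive
  Lon: 134 + 1/60 + 31.5/3600 = 134.025417
  W ⇒ negate

1. 71.17267, -110.82950
2. -65.44697, -179.59976
3. -88.97112, -37.47673
4. 48.11508, -0.60590
5. -60.65246, -115.48606
6. 39.25267, -134.02542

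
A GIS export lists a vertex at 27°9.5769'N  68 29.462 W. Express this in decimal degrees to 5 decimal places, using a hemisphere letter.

27.15962° N, 68.49103° W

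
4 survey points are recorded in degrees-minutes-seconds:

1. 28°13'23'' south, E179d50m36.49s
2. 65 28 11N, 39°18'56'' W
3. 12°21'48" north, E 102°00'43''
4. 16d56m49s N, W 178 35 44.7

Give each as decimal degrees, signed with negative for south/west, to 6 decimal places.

1. -28.223056, 179.843469
2. 65.469722, -39.315556
3. 12.363333, 102.011944
4. 16.946944, -178.595750

Point 1:
  Lat: 28° + 13/60 + 23/3600 = 28 + 0.216667 + 0.006389 = 28.2230556
  S → negative
  λ: 179° + 50/60 + 36.49/3600 = 179 + 0.833333 + 0.010136 = 179.8434694
  E → positive
Point 2:
  Lat: 65 + 28/60 + 11/3600 = 65.4697222
  N ⇒ keep positive
  Lon: 39 + 18/60 + 56/3600 = 39.3155556
  W → negative
Point 3:
  φ: 21′ + 48″ = 21.80000′; 12 + 21.80000/60 = 12.3633333
  N ⇒ keep positive
  Longitude: 102° + 0/60 + 43/3600 = 102 + 0.000000 + 0.011944 = 102.0119444
  E → positive
Point 4:
  φ: 56′ + 49″ = 56.81667′; 16 + 56.81667/60 = 16.9469444
  N → positive
  Lon: 178° + 35/60 + 44.7/3600 = 178 + 0.583333 + 0.012417 = 178.5957500
  hemisphere W, so the sign is −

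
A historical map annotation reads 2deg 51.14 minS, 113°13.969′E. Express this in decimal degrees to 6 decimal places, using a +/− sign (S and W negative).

-2.852333, 113.232817

Latitude: 2 + 51.14/60 = 2.8523333
hemisphere S, so the sign is −
Longitude: 113 + 13.969/60 = 113.2328167
E ⇒ keep positive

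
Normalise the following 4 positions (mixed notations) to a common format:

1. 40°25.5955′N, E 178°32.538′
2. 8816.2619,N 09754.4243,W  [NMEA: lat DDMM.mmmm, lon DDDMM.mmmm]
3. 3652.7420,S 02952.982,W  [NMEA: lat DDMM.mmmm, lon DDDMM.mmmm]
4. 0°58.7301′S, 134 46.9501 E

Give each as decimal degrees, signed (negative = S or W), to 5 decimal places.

1. 40.42659, 178.54230
2. 88.27103, -97.90707
3. -36.87903, -29.88303
4. -0.97884, 134.78250

Point 1:
  Lat: 40 + 25.5955/60 = 40.426592
  N → positive
  Longitude: 178 + 32.538/60 = 178.542300
  E → positive
Point 2:
  Latitude: degrees = first 2 digits = 88, minutes = 16.2619; 88 + 16.2619/60 = 88.271032
  N → positive
  Lon: degrees = first 3 digits = 97, minutes = 54.4243; 97 + 54.4243/60 = 97.907072
  W ⇒ negate
Point 3:
  Lat: degrees = first 2 digits = 36, minutes = 52.742; 36 + 52.742/60 = 36.879033
  hemisphere S, so the sign is −
  λ: degrees = first 3 digits = 29, minutes = 52.982; 29 + 52.982/60 = 29.883033
  hemisphere W, so the sign is −
Point 4:
  Lat: 58.7301′ = 0.978835°; total 0.978835
  S ⇒ negate
  λ: 134 + 46.9501/60 = 134.782502
  E ⇒ keep positive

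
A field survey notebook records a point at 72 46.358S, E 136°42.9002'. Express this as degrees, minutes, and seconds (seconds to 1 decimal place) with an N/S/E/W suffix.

Latitude: 46.35800′ → 46′ and 0.35800 × 60 = 21.480″
Lon: fractional minutes 0.90020 × 60 = 54.012″

72°46′21.5″ S, 136°42′54.0″ E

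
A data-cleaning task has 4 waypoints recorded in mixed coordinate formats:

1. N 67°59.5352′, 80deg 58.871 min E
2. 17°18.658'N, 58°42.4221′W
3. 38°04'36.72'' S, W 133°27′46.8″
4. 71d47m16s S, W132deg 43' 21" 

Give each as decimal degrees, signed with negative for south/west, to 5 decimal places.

Point 1:
  Latitude: 59.5352′ = 0.992253°; total 67.992253
  N ⇒ keep positive
  Longitude: 80 + 58.871/60 = 80.981183
  E → positive
Point 2:
  Latitude: 17 + 18.658/60 = 17.310967
  N → positive
  Lon: 58 + 42.4221/60 = 58.707035
  W ⇒ negate
Point 3:
  Latitude: 4′ + 36.72″ = 4.61200′; 38 + 4.61200/60 = 38.076867
  hemisphere S, so the sign is −
  Lon: 133° + 27/60 + 46.8/3600 = 133 + 0.450000 + 0.013000 = 133.463000
  W → negative
Point 4:
  Lat: 71 + 47/60 + 16/3600 = 71.787778
  S → negative
  λ: 132° + 43/60 + 21/3600 = 132 + 0.716667 + 0.005833 = 132.722500
  W → negative

1. 67.99225, 80.98118
2. 17.31097, -58.70704
3. -38.07687, -133.46300
4. -71.78778, -132.72250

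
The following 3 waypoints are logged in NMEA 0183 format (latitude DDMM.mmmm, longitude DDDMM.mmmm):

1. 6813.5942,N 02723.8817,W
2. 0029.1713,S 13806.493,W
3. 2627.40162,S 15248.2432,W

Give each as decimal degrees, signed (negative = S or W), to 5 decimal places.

1. 68.22657, -27.39803
2. -0.48619, -138.10822
3. -26.45669, -152.80405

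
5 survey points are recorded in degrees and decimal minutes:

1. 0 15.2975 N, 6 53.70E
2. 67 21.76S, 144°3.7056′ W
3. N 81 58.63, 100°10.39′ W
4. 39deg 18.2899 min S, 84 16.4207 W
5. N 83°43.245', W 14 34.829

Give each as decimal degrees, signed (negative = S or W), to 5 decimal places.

Point 1:
  Latitude: 0 + 15.2975/60 = 0.254958
  N ⇒ keep positive
  Longitude: 53.7′ = 0.895000°; total 6.895000
  E ⇒ keep positive
Point 2:
  φ: 21.76′ = 0.362667°; total 67.362667
  S ⇒ negate
  Lon: 144 + 3.7056/60 = 144.061760
  hemisphere W, so the sign is −
Point 3:
  Lat: 81 + 58.63/60 = 81.977167
  N → positive
  λ: 10.39′ = 0.173167°; total 100.173167
  W → negative
Point 4:
  Latitude: 39 + 18.2899/60 = 39.304832
  hemisphere S, so the sign is −
  λ: 16.4207′ = 0.273678°; total 84.273678
  W → negative
Point 5:
  φ: 43.245′ = 0.720750°; total 83.720750
  N ⇒ keep positive
  Longitude: 34.829′ = 0.580483°; total 14.580483
  W ⇒ negate

1. 0.25496, 6.89500
2. -67.36267, -144.06176
3. 81.97717, -100.17317
4. -39.30483, -84.27368
5. 83.72075, -14.58048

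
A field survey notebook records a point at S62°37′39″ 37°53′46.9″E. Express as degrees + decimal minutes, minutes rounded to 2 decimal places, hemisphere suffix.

φ: 37 + 39/60 = 37.6500′
λ: seconds/60 = 0.78167; minutes = 53 + 0.78167 = 53.7817

62° 37.65′ S, 37° 53.78′ E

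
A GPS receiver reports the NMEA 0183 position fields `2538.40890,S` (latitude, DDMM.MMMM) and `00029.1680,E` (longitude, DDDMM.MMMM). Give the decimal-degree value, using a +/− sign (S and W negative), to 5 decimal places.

-25.64015, 0.48613

Latitude: degrees = first 2 digits = 25, minutes = 38.4089; 25 + 38.4089/60 = 25.640148
S → negative
Lon: split at 3 digits → 000° and 29.168′; 0 + 29.168/60 = 0.486133
E → positive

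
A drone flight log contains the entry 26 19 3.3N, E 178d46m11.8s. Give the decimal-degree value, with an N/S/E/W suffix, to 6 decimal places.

φ: 26° + 19/60 + 3.3/3600 = 26 + 0.316667 + 0.000917 = 26.3175833
λ: 46′ + 11.8″ = 46.19667′; 178 + 46.19667/60 = 178.7699444

26.317583° N, 178.769944° E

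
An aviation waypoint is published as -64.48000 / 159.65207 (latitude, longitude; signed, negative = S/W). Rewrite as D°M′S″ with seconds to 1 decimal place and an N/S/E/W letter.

64°28′48.0″ S, 159°39′7.5″ E

Latitude is negative → S; |value| = 64.480000
φ: 0.480000 × 60 = 28.80000′ → 28′, remainder × 60 = 48.000″
λ: 0.652070° → 39.12420′; 0.12420 × 60 = 7.452″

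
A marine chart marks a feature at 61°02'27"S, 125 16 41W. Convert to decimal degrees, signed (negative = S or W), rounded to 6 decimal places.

-61.040833, -125.278056

Latitude: 61° + 2/60 + 27/3600 = 61 + 0.033333 + 0.007500 = 61.0408333
S ⇒ negate
Longitude: 125 + 16/60 + 41/3600 = 125.2780556
W → negative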